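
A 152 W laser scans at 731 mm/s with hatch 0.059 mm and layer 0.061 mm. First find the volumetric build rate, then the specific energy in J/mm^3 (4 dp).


Build rate = 731 * 0.059 * 0.061 = 2.630869 mm^3/s
SE = 152 / 2.630869 = 57.7756 J/mm^3


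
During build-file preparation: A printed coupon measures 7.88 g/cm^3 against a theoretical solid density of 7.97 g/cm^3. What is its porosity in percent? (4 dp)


Porosity = (1-7.88/7.97)*100 = 1.1292 %


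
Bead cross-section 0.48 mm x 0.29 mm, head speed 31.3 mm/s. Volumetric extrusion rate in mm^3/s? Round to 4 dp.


Rate = 0.48 * 0.29 * 31.3 = 4.357 mm^3/s


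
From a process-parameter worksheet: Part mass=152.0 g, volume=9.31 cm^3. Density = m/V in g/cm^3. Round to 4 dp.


rho = 152.0 / 9.31 = 16.3265 g/cm^3


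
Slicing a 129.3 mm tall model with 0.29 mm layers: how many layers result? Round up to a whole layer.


Layers = ceil(129.3/0.29) = 446


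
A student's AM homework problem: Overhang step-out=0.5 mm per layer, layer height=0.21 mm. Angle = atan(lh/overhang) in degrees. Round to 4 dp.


angle = atan(0.21/0.5) = 22.7824 degrees


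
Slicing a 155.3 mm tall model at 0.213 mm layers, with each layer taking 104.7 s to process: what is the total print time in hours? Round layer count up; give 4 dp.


Layers = ceil(155.3/0.213) = 730
t = 730 * 104.7 / 3600 = 21.2308 hrs


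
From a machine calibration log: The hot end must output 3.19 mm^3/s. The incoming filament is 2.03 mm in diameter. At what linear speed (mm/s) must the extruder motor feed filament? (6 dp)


A = pi*(2.03/2)^2 = 3.236547
v = 3.19 / 3.236547 = 0.985618 mm/s


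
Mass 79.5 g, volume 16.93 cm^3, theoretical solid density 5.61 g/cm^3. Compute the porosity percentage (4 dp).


rho_part = 79.5 / 16.93 = 4.69580626 g/cm^3
Porosity = (1 - 4.69580626/5.61)*100 = 16.2958 %


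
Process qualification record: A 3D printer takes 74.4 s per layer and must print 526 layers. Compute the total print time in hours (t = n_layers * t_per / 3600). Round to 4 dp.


t = 526 * 74.4 / 3600 = 10.8707 hrs


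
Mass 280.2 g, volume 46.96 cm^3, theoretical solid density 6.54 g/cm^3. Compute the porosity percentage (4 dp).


rho_part = 280.2 / 46.96 = 5.96678024 g/cm^3
Porosity = (1 - 5.96678024/6.54)*100 = 8.7648 %


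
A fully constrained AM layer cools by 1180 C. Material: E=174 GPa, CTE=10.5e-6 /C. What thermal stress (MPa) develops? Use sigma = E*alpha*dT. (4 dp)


sigma = 174*1000 * 10.5e-6 * 1180 = 2155.86 MPa


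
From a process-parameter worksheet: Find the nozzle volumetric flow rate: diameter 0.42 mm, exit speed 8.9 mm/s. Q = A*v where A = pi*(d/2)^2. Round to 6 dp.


A = pi*(0.42/2)^2 = 0.13854424 mm^2
Q = 0.13854424 * 8.9 = 1.233044 mm^3/s


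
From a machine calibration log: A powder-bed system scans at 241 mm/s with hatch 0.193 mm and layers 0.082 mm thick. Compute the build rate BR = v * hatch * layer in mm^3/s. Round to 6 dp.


Rate = 241 * 0.193 * 0.082 = 3.814066 mm^3/s


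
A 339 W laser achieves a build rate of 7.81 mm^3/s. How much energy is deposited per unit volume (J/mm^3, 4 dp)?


SE = 339 / 7.81 = 43.4059 J/mm^3


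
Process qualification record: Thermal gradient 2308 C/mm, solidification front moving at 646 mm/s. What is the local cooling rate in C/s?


CR = 2308 * 646 = 1490968 C/s


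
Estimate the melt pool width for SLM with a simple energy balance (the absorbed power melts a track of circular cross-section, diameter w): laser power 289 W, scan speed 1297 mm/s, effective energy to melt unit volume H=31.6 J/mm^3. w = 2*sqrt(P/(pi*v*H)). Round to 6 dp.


w = 2*sqrt(289/(pi*1297*31.6)) = 0.094752 mm


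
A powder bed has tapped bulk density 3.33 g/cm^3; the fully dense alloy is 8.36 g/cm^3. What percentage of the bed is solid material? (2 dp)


Packing = (3.33/8.36)*100 = 39.83 %


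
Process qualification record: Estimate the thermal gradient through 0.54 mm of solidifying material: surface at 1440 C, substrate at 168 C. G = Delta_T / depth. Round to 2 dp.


G = (1440-168)/0.54 = 2355.56 C/mm


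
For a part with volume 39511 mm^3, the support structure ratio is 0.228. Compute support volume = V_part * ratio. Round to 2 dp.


V_support = 39511 * 0.228 = 9008.51 mm^3


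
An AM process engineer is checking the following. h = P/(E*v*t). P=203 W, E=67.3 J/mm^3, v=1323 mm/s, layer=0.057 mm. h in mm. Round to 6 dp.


h = 203 / (67.3*1323*0.057) = 0.039999 mm


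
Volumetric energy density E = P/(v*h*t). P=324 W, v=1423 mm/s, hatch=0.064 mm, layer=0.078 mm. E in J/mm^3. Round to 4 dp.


E = 324 / (1423*0.064*0.078) = 45.6106 J/mm^3


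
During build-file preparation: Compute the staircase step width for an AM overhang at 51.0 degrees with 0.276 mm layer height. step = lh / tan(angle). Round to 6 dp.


step = 0.276 / tan(51.0) = 0.2235 mm


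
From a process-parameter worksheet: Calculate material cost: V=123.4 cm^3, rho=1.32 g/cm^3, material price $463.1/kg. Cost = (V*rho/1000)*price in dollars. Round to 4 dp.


Mass = 123.4*1.32/1000 = 0.162888 kg
Cost = 0.162888 * 463.1 = 75.4334 $


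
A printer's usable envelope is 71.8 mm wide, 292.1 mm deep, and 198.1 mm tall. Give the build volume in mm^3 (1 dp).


V = 71.8 * 292.1 * 198.1 = 4154707.7 mm^3


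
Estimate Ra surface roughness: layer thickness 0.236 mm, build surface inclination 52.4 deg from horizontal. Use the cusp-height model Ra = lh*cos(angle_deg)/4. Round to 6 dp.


Ra = 0.236 * cos(52.4) / 4 = 0.035999 mm


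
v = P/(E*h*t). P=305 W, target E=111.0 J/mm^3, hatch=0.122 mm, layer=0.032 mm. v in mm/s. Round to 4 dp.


v = 305 / (111.0*0.122*0.032) = 703.8288 mm/s


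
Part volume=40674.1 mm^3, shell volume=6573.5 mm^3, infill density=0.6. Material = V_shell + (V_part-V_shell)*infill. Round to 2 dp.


V_infill = (40674.1 - 6573.5) * 0.6 = 20460.36
V_total = 6573.5 + 20460.36 = 27033.86 mm^3


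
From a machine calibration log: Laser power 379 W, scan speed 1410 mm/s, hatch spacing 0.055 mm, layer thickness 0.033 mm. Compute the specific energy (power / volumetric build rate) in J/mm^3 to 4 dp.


Build rate = 1410 * 0.055 * 0.033 = 2.55915 mm^3/s
SE = 379 / 2.55915 = 148.096 J/mm^3


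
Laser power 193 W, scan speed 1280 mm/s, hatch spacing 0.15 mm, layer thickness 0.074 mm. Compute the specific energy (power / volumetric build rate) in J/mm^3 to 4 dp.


Build rate = 1280 * 0.15 * 0.074 = 14.208 mm^3/s
SE = 193 / 14.208 = 13.5839 J/mm^3


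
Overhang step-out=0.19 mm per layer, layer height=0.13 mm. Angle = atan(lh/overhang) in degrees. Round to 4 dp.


angle = atan(0.13/0.19) = 34.3803 degrees


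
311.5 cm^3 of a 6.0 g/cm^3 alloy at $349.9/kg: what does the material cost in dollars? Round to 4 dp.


Mass = 311.5*6.0/1000 = 1.869 kg
Cost = 1.869 * 349.9 = 653.9631 $


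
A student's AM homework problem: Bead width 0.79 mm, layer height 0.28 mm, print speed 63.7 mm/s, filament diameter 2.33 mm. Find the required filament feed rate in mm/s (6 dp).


Q = 0.79 * 0.28 * 63.7 = 14.09044 mm^3/s
A_fil = pi*(2.33/2)^2 = 4.26384809 mm^2
v_feed = 14.09044 / 4.26384809 = 3.30463 mm/s


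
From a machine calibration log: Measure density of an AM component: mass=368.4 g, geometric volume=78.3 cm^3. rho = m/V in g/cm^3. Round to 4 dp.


rho = 368.4 / 78.3 = 4.705 g/cm^3


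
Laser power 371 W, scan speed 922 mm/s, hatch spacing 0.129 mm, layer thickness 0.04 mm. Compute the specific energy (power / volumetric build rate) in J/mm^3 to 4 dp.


Build rate = 922 * 0.129 * 0.04 = 4.75752 mm^3/s
SE = 371 / 4.75752 = 77.9818 J/mm^3


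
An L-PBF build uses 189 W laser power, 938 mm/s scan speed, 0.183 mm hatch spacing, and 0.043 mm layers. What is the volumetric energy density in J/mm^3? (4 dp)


E = 189 / (938*0.183*0.043) = 25.6059 J/mm^3


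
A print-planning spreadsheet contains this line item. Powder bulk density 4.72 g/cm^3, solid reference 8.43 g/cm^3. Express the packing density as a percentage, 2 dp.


Packing = (4.72/8.43)*100 = 55.99 %


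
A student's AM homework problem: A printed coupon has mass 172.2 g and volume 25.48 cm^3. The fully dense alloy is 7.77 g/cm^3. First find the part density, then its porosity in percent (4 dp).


rho_part = 172.2 / 25.48 = 6.75824176 g/cm^3
Porosity = (1 - 6.75824176/7.77)*100 = 13.0213 %


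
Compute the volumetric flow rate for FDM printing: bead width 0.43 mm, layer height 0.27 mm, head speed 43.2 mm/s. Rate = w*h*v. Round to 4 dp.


Rate = 0.43 * 0.27 * 43.2 = 5.0155 mm^3/s


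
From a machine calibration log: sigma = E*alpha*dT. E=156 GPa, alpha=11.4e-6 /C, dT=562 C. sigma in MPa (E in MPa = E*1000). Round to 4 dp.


sigma = 156*1000 * 11.4e-6 * 562 = 999.4608 MPa


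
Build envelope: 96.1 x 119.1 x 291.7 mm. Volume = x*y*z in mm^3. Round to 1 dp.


V = 96.1 * 119.1 * 291.7 = 3338655.3 mm^3


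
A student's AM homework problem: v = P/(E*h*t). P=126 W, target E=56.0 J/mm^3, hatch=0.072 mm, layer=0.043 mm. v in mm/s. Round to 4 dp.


v = 126 / (56.0*0.072*0.043) = 726.7442 mm/s


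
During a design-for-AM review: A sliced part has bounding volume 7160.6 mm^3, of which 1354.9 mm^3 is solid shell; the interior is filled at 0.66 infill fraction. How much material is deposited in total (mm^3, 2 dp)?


V_infill = (7160.6 - 1354.9) * 0.66 = 3831.76
V_total = 1354.9 + 3831.76 = 5186.66 mm^3


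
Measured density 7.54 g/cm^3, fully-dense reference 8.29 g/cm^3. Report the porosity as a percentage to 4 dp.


Porosity = (1-7.54/8.29)*100 = 9.047 %


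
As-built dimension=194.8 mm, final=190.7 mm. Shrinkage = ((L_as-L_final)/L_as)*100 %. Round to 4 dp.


Shrinkage = ((194.8-190.7)/194.8)*100 = 2.1047 %


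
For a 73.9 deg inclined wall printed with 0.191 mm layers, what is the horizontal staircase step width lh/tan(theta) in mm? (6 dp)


step = 0.191 / tan(73.9) = 0.055129 mm


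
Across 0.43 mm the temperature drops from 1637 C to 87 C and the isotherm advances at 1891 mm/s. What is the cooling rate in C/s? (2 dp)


G = (1637-87)/0.43 = 3604.65116279 C/mm
CR = 3604.65116279 * 1891 = 6816395.35 C/s


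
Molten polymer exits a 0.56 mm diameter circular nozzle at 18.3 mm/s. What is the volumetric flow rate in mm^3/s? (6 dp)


A = pi*(0.56/2)^2 = 0.24630086 mm^2
Q = 0.24630086 * 18.3 = 4.507306 mm^3/s


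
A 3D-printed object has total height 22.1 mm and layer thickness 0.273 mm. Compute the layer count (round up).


Layers = ceil(22.1/0.273) = 81


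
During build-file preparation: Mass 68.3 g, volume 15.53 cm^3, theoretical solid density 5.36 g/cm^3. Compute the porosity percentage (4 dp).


rho_part = 68.3 / 15.53 = 4.39793947 g/cm^3
Porosity = (1 - 4.39793947/5.36)*100 = 17.9489 %


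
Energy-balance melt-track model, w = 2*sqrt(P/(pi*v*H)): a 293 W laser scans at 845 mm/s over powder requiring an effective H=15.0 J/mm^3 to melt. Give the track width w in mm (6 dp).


w = 2*sqrt(293/(pi*845*15.0)) = 0.17156 mm


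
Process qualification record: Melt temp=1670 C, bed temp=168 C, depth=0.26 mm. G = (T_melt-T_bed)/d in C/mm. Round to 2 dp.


G = (1670-168)/0.26 = 5776.92 C/mm


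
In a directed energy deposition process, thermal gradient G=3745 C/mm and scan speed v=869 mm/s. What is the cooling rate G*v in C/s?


CR = 3745 * 869 = 3254405 C/s


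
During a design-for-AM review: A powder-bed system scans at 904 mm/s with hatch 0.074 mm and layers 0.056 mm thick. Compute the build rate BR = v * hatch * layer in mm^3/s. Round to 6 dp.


Rate = 904 * 0.074 * 0.056 = 3.746176 mm^3/s


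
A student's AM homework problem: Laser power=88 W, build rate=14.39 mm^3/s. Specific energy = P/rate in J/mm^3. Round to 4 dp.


SE = 88 / 14.39 = 6.1154 J/mm^3


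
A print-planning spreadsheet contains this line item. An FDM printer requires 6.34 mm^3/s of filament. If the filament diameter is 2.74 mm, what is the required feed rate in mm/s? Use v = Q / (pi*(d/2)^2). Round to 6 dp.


A = pi*(2.74/2)^2 = 5.896455
v = 6.34 / 5.896455 = 1.075222 mm/s


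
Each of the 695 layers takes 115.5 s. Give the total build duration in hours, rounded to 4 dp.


t = 695 * 115.5 / 3600 = 22.2979 hrs


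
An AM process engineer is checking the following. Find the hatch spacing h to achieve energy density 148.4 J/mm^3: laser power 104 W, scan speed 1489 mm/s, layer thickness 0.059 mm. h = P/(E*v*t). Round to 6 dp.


h = 104 / (148.4*1489*0.059) = 0.007977 mm


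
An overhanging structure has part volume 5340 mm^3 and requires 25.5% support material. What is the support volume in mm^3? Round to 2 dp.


V_support = 5340 * 0.255 = 1361.7 mm^3


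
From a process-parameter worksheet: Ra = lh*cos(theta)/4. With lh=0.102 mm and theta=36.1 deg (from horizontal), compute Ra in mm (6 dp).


Ra = 0.102 * cos(36.1) / 4 = 0.020604 mm


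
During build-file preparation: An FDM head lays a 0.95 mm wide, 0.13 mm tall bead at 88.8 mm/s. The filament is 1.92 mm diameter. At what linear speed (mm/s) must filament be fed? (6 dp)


Q = 0.95 * 0.13 * 88.8 = 10.9668 mm^3/s
A_fil = pi*(1.92/2)^2 = 2.89529179 mm^2
v_feed = 10.9668 / 2.89529179 = 3.787805 mm/s


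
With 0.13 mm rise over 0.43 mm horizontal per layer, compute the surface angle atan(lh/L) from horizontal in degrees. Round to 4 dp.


angle = atan(0.13/0.43) = 16.8214 degrees


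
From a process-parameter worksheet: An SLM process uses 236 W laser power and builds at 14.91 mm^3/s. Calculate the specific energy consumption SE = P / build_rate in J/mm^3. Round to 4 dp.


SE = 236 / 14.91 = 15.8283 J/mm^3


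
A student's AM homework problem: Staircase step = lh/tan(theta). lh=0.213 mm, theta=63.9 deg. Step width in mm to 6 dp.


step = 0.213 / tan(63.9) = 0.104348 mm


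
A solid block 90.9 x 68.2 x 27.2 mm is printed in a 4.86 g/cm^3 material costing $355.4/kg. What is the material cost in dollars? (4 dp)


V = 90.9 * 68.2 * 27.2 = 168623.136 mm^3 = 168.623136 cm^3
Mass = 168.623136 * 4.86 / 1000 = 0.81950844 kg
Cost = 0.81950844 * 355.4 = 291.2533 $


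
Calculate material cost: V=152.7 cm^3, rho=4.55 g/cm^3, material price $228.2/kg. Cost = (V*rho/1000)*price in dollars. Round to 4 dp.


Mass = 152.7*4.55/1000 = 0.694785 kg
Cost = 0.694785 * 228.2 = 158.5499 $


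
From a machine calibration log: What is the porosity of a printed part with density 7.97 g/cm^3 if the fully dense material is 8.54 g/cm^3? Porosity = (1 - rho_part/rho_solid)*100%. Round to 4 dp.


Porosity = (1-7.97/8.54)*100 = 6.6745 %


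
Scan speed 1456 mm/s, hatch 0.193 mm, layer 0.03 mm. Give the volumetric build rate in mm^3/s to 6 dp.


Rate = 1456 * 0.193 * 0.03 = 8.43024 mm^3/s


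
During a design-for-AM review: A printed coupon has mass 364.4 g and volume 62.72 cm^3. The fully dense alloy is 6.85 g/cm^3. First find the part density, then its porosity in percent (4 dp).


rho_part = 364.4 / 62.72 = 5.80994898 g/cm^3
Porosity = (1 - 5.80994898/6.85)*100 = 15.1832 %


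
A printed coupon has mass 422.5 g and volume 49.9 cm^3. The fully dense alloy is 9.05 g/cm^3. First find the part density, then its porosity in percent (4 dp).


rho_part = 422.5 / 49.9 = 8.46693387 g/cm^3
Porosity = (1 - 8.46693387/9.05)*100 = 6.4427 %


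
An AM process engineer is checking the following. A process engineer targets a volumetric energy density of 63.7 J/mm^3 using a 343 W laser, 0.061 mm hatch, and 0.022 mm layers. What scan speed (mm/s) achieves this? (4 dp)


v = 343 / (63.7*0.061*0.022) = 4012.3811 mm/s


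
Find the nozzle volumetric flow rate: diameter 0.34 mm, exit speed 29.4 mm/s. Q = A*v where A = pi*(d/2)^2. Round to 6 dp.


A = pi*(0.34/2)^2 = 0.09079203 mm^2
Q = 0.09079203 * 29.4 = 2.669286 mm^3/s


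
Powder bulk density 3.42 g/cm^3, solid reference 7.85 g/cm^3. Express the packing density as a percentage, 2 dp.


Packing = (3.42/7.85)*100 = 43.57 %


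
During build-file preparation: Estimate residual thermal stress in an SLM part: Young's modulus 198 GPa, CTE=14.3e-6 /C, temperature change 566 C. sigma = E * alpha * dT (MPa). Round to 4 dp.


sigma = 198*1000 * 14.3e-6 * 566 = 1602.5724 MPa


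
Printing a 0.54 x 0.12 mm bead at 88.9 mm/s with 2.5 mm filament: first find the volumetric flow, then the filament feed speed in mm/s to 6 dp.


Q = 0.54 * 0.12 * 88.9 = 5.76072 mm^3/s
A_fil = pi*(2.5/2)^2 = 4.90873852 mm^2
v_feed = 5.76072 / 4.90873852 = 1.173564 mm/s


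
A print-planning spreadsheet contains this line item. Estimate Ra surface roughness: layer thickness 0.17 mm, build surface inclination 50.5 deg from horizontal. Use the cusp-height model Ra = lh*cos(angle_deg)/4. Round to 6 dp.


Ra = 0.17 * cos(50.5) / 4 = 0.027033 mm


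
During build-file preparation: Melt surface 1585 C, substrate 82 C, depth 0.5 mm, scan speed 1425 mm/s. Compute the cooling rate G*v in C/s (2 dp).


G = (1585-82)/0.5 = 3006.0 C/mm
CR = 3006.0 * 1425 = 4283550.0 C/s


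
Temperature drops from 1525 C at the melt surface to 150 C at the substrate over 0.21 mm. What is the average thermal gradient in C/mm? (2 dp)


G = (1525-150)/0.21 = 6547.62 C/mm


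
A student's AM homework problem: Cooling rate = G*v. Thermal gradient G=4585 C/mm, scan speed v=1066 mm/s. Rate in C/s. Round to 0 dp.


CR = 4585 * 1066 = 4887610 C/s


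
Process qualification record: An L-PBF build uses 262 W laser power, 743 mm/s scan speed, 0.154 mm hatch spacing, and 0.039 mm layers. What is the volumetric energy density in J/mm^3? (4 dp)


E = 262 / (743*0.154*0.039) = 58.712 J/mm^3


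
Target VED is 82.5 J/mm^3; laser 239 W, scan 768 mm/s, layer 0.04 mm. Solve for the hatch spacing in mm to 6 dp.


h = 239 / (82.5*768*0.04) = 0.094302 mm


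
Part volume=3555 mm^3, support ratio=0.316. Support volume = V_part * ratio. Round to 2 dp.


V_support = 3555 * 0.316 = 1123.38 mm^3


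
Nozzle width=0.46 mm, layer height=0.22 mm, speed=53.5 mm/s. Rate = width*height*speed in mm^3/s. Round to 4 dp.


Rate = 0.46 * 0.22 * 53.5 = 5.4142 mm^3/s


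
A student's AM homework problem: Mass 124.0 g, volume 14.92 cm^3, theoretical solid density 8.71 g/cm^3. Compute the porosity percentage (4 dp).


rho_part = 124.0 / 14.92 = 8.31099196 g/cm^3
Porosity = (1 - 8.31099196/8.71)*100 = 4.581 %


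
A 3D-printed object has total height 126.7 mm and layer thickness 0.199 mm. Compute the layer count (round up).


Layers = ceil(126.7/0.199) = 637


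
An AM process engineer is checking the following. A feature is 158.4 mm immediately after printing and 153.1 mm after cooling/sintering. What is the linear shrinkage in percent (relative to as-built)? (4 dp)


Shrinkage = ((158.4-153.1)/158.4)*100 = 3.346 %


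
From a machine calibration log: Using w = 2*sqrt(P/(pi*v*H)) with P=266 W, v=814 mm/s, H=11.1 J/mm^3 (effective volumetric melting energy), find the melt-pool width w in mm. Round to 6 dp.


w = 2*sqrt(266/(pi*814*11.1)) = 0.193608 mm


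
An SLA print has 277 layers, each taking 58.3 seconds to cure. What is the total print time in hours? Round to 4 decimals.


t = 277 * 58.3 / 3600 = 4.4859 hrs


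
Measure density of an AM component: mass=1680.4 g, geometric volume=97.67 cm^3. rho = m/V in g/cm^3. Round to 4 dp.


rho = 1680.4 / 97.67 = 17.2049 g/cm^3


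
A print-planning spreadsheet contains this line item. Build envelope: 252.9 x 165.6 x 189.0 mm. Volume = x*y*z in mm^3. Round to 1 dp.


V = 252.9 * 165.6 * 189.0 = 7915365.4 mm^3


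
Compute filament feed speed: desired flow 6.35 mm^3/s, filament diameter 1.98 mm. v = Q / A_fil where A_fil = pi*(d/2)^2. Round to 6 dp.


A = pi*(1.98/2)^2 = 3.079075
v = 6.35 / 3.079075 = 2.062308 mm/s


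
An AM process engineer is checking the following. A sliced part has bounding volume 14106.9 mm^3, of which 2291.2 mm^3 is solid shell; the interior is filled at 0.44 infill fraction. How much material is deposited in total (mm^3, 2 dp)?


V_infill = (14106.9 - 2291.2) * 0.44 = 5198.91
V_total = 2291.2 + 5198.91 = 7490.11 mm^3


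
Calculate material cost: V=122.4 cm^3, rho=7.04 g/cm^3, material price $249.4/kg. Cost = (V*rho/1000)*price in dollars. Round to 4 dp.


Mass = 122.4*7.04/1000 = 0.861696 kg
Cost = 0.861696 * 249.4 = 214.907 $


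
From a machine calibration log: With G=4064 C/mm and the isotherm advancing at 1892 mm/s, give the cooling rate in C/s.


CR = 4064 * 1892 = 7689088 C/s


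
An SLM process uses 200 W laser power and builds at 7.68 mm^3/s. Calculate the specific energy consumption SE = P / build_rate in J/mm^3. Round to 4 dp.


SE = 200 / 7.68 = 26.0417 J/mm^3


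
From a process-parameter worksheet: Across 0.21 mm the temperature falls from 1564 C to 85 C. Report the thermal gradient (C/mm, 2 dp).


G = (1564-85)/0.21 = 7042.86 C/mm


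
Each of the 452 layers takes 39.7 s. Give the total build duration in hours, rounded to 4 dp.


t = 452 * 39.7 / 3600 = 4.9846 hrs


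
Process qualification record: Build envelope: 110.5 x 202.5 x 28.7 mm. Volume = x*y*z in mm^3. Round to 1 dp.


V = 110.5 * 202.5 * 28.7 = 642198.4 mm^3


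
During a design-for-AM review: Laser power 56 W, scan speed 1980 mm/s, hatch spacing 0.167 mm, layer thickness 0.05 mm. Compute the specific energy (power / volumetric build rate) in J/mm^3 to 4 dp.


Build rate = 1980 * 0.167 * 0.05 = 16.533 mm^3/s
SE = 56 / 16.533 = 3.3872 J/mm^3


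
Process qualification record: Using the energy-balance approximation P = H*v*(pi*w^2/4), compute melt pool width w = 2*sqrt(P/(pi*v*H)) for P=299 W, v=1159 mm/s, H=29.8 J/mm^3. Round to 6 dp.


w = 2*sqrt(299/(pi*1159*29.8)) = 0.104988 mm


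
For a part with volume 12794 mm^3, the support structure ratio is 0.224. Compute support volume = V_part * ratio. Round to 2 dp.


V_support = 12794 * 0.224 = 2865.86 mm^3


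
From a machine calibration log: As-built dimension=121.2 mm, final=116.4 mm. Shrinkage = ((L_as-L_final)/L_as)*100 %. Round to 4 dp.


Shrinkage = ((121.2-116.4)/121.2)*100 = 3.9604 %


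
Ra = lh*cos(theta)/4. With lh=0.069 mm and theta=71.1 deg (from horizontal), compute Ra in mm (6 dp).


Ra = 0.069 * cos(71.1) / 4 = 0.005588 mm


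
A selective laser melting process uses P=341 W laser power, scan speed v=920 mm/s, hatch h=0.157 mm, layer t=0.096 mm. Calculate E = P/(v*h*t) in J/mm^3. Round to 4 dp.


E = 341 / (920*0.157*0.096) = 24.5921 J/mm^3


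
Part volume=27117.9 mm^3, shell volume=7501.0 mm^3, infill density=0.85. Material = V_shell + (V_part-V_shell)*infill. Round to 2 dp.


V_infill = (27117.9 - 7501.0) * 0.85 = 16674.37
V_total = 7501.0 + 16674.37 = 24175.37 mm^3


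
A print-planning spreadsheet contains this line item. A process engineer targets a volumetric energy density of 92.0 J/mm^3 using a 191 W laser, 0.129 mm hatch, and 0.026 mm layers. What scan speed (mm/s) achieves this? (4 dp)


v = 191 / (92.0*0.129*0.026) = 618.9884 mm/s


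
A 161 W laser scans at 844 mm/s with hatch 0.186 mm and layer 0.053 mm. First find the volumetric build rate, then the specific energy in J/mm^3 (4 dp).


Build rate = 844 * 0.186 * 0.053 = 8.320152 mm^3/s
SE = 161 / 8.320152 = 19.3506 J/mm^3


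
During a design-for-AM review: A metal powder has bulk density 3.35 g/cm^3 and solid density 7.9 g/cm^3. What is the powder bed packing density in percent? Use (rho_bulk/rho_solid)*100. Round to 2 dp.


Packing = (3.35/7.9)*100 = 42.41 %


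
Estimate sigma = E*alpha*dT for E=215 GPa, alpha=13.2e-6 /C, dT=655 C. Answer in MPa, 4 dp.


sigma = 215*1000 * 13.2e-6 * 655 = 1858.89 MPa


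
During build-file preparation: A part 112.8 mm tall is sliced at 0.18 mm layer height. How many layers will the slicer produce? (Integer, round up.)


Layers = ceil(112.8/0.18) = 627


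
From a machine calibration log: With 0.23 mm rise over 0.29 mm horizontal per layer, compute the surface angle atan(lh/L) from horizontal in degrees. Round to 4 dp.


angle = atan(0.23/0.29) = 38.4181 degrees


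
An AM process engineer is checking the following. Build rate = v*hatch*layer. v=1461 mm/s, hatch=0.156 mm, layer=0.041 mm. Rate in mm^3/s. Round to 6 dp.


Rate = 1461 * 0.156 * 0.041 = 9.344556 mm^3/s


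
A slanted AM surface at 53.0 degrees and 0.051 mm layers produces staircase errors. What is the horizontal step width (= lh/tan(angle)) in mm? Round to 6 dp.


step = 0.051 / tan(53.0) = 0.038431 mm


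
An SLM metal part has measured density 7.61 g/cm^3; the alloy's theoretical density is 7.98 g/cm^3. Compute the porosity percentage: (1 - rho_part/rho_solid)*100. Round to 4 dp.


Porosity = (1-7.61/7.98)*100 = 4.6366 %


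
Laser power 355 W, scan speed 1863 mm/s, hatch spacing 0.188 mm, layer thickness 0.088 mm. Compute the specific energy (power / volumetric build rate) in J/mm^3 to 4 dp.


Build rate = 1863 * 0.188 * 0.088 = 30.821472 mm^3/s
SE = 355 / 30.821472 = 11.5179 J/mm^3


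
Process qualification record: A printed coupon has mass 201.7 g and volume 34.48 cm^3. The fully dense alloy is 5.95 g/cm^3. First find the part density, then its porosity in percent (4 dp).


rho_part = 201.7 / 34.48 = 5.84976798 g/cm^3
Porosity = (1 - 5.84976798/5.95)*100 = 1.6846 %


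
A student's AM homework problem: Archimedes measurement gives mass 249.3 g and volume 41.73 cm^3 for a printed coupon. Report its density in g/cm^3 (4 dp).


rho = 249.3 / 41.73 = 5.9741 g/cm^3


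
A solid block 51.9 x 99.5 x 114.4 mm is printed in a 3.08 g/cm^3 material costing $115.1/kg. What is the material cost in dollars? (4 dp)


V = 51.9 * 99.5 * 114.4 = 590767.32 mm^3 = 590.76732 cm^3
Mass = 590.76732 * 3.08 / 1000 = 1.81956335 kg
Cost = 1.81956335 * 115.1 = 209.4317 $


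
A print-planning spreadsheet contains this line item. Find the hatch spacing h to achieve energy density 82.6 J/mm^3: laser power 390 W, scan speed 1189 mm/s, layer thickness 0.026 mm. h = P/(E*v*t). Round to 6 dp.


h = 390 / (82.6*1189*0.026) = 0.152732 mm


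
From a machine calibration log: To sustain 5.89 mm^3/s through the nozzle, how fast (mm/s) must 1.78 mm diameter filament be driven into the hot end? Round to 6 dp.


A = pi*(1.78/2)^2 = 2.488456
v = 5.89 / 2.488456 = 2.36693 mm/s


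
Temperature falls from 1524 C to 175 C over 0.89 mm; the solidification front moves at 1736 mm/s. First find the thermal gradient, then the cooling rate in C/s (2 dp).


G = (1524-175)/0.89 = 1515.73033708 C/mm
CR = 1515.73033708 * 1736 = 2631307.87 C/s


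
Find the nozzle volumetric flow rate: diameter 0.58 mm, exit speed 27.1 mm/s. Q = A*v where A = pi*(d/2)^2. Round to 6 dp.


A = pi*(0.58/2)^2 = 0.26420794 mm^2
Q = 0.26420794 * 27.1 = 7.160035 mm^3/s


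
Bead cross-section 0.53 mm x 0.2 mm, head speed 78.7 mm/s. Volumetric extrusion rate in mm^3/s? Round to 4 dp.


Rate = 0.53 * 0.2 * 78.7 = 8.3422 mm^3/s


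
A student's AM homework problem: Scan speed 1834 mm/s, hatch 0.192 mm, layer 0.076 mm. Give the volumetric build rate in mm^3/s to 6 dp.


Rate = 1834 * 0.192 * 0.076 = 26.761728 mm^3/s


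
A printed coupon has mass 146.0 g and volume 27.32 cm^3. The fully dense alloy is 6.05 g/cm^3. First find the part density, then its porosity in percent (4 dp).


rho_part = 146.0 / 27.32 = 5.34407028 g/cm^3
Porosity = (1 - 5.34407028/6.05)*100 = 11.6683 %


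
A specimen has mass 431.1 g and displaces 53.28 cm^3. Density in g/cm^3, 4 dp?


rho = 431.1 / 53.28 = 8.0912 g/cm^3


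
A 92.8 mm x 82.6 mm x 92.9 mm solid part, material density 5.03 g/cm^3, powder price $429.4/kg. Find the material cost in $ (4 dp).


V = 92.8 * 82.6 * 92.9 = 712104.512 mm^3 = 712.104512 cm^3
Mass = 712.104512 * 5.03 / 1000 = 3.5818857 kg
Cost = 3.5818857 * 429.4 = 1538.0617 $


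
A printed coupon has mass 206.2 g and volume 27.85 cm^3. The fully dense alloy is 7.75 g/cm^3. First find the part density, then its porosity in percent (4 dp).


rho_part = 206.2 / 27.85 = 7.40394973 g/cm^3
Porosity = (1 - 7.40394973/7.75)*100 = 4.4652 %


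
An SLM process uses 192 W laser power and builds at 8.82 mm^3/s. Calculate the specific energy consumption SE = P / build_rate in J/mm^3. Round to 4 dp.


SE = 192 / 8.82 = 21.7687 J/mm^3


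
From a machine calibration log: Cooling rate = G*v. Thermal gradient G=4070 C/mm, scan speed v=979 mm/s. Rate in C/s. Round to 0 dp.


CR = 4070 * 979 = 3984530 C/s


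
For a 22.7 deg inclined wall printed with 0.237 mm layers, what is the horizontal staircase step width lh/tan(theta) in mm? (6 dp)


step = 0.237 / tan(22.7) = 0.566567 mm


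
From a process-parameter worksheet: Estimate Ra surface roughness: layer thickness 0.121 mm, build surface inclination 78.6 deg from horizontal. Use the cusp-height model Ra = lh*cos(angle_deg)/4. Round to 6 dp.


Ra = 0.121 * cos(78.6) / 4 = 0.005979 mm


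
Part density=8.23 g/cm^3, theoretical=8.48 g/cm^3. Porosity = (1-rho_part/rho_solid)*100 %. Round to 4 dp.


Porosity = (1-8.23/8.48)*100 = 2.9481 %


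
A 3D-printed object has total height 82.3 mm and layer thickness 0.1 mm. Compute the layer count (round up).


Layers = ceil(82.3/0.1) = 823


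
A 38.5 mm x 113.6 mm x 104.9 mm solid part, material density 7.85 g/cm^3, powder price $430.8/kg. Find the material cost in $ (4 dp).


V = 38.5 * 113.6 * 104.9 = 458790.64 mm^3 = 458.79064 cm^3
Mass = 458.79064 * 7.85 / 1000 = 3.60150652 kg
Cost = 3.60150652 * 430.8 = 1551.529 $


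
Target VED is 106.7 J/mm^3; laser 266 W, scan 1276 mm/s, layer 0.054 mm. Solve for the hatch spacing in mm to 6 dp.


h = 266 / (106.7*1276*0.054) = 0.03618 mm


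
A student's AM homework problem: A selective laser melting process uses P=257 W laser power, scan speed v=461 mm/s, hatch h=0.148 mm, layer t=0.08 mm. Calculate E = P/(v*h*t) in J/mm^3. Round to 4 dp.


E = 257 / (461*0.148*0.08) = 47.0848 J/mm^3


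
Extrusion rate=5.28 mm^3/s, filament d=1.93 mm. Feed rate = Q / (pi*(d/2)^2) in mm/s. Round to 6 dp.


A = pi*(1.93/2)^2 = 2.92553
v = 5.28 / 2.92553 = 1.804801 mm/s


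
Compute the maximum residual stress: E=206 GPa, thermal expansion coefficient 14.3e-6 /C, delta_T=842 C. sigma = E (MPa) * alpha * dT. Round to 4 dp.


sigma = 206*1000 * 14.3e-6 * 842 = 2480.3636 MPa


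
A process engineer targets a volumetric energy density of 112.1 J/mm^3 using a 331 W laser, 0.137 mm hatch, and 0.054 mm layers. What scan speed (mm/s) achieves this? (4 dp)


v = 331 / (112.1*0.137*0.054) = 399.1242 mm/s


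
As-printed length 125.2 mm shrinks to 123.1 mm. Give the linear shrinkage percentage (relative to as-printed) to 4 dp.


Shrinkage = ((125.2-123.1)/125.2)*100 = 1.6773 %


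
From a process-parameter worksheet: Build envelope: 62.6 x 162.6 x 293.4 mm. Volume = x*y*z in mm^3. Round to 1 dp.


V = 62.6 * 162.6 * 293.4 = 2986448.2 mm^3


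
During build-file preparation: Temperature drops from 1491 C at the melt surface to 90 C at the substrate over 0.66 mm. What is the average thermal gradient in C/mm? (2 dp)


G = (1491-90)/0.66 = 2122.73 C/mm


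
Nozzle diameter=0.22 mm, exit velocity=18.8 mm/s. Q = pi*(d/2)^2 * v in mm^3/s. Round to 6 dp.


A = pi*(0.22/2)^2 = 0.03801327 mm^2
Q = 0.03801327 * 18.8 = 0.714649 mm^3/s


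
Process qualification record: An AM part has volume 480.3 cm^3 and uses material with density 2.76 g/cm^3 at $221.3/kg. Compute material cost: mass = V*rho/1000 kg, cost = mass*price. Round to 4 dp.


Mass = 480.3*2.76/1000 = 1.325628 kg
Cost = 1.325628 * 221.3 = 293.3615 $


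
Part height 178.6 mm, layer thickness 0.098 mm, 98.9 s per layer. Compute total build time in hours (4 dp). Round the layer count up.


Layers = ceil(178.6/0.098) = 1823
t = 1823 * 98.9 / 3600 = 50.0819 hrs


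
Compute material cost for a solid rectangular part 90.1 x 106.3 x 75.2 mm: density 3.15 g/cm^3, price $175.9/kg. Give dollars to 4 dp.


V = 90.1 * 106.3 * 75.2 = 720237.776 mm^3 = 720.237776 cm^3
Mass = 720.237776 * 3.15 / 1000 = 2.26874899 kg
Cost = 2.26874899 * 175.9 = 399.0729 $


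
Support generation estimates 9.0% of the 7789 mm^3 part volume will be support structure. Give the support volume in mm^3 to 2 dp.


V_support = 7789 * 0.09 = 701.01 mm^3


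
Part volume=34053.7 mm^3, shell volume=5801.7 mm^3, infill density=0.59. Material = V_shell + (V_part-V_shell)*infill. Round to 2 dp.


V_infill = (34053.7 - 5801.7) * 0.59 = 16668.68
V_total = 5801.7 + 16668.68 = 22470.38 mm^3


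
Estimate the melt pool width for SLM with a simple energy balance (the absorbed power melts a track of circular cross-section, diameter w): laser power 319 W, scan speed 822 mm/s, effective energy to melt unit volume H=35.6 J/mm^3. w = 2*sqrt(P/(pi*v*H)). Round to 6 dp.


w = 2*sqrt(319/(pi*822*35.6)) = 0.117812 mm


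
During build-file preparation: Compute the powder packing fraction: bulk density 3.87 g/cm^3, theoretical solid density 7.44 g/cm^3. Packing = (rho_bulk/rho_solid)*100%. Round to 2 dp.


Packing = (3.87/7.44)*100 = 52.02 %


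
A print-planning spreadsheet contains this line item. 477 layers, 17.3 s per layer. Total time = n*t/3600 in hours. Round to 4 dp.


t = 477 * 17.3 / 3600 = 2.2923 hrs


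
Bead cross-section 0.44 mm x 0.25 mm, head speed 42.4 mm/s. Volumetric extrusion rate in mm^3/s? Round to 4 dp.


Rate = 0.44 * 0.25 * 42.4 = 4.664 mm^3/s


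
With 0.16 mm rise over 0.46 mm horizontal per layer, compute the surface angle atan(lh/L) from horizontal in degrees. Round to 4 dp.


angle = atan(0.16/0.46) = 19.179 degrees


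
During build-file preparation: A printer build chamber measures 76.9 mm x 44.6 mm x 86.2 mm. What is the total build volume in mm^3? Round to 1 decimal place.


V = 76.9 * 44.6 * 86.2 = 295643.6 mm^3


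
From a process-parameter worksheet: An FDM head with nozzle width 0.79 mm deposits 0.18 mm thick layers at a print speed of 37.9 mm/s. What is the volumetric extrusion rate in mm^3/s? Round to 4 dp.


Rate = 0.79 * 0.18 * 37.9 = 5.3894 mm^3/s


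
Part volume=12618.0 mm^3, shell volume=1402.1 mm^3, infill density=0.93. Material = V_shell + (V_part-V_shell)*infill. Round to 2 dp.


V_infill = (12618.0 - 1402.1) * 0.93 = 10430.79
V_total = 1402.1 + 10430.79 = 11832.89 mm^3


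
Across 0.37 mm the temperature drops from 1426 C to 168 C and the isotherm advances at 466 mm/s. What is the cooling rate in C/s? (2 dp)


G = (1426-168)/0.37 = 3400.0 C/mm
CR = 3400.0 * 466 = 1584400.0 C/s


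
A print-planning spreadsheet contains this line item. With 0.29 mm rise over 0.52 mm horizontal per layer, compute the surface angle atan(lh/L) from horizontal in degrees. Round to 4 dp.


angle = atan(0.29/0.52) = 29.1481 degrees


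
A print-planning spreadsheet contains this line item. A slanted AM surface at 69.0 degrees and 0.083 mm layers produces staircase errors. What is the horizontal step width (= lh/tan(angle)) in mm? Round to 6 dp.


step = 0.083 / tan(69.0) = 0.031861 mm


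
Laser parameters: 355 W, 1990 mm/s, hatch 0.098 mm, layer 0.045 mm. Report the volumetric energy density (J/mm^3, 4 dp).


E = 355 / (1990*0.098*0.045) = 40.4517 J/mm^3


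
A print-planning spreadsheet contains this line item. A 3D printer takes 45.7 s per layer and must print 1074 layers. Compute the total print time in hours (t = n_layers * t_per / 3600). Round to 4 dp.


t = 1074 * 45.7 / 3600 = 13.6338 hrs


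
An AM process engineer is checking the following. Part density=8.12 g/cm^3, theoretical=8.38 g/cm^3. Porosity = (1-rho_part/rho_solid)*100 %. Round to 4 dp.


Porosity = (1-8.12/8.38)*100 = 3.1026 %


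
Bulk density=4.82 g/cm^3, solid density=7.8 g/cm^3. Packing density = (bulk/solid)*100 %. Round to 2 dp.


Packing = (4.82/7.8)*100 = 61.79 %


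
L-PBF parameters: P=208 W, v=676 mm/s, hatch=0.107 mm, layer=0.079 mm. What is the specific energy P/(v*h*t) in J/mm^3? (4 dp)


Build rate = 676 * 0.107 * 0.079 = 5.714228 mm^3/s
SE = 208 / 5.714228 = 36.4004 J/mm^3


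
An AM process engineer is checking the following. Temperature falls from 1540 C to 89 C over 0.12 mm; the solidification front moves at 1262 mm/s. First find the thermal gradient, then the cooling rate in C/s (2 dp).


G = (1540-89)/0.12 = 12091.66666667 C/mm
CR = 12091.66666667 * 1262 = 15259683.33 C/s


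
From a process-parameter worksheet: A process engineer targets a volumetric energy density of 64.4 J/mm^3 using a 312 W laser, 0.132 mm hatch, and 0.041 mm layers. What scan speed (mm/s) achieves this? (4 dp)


v = 312 / (64.4*0.132*0.041) = 895.1812 mm/s


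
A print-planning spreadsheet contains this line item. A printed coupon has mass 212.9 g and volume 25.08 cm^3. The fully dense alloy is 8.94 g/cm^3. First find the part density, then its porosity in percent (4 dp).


rho_part = 212.9 / 25.08 = 8.48883573 g/cm^3
Porosity = (1 - 8.48883573/8.94)*100 = 5.0466 %


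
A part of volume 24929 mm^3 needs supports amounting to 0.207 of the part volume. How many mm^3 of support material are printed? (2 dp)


V_support = 24929 * 0.207 = 5160.3 mm^3


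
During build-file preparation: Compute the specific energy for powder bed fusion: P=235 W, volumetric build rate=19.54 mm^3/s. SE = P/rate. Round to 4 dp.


SE = 235 / 19.54 = 12.0266 J/mm^3


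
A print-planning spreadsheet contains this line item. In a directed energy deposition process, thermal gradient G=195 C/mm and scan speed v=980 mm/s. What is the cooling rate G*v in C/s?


CR = 195 * 980 = 191100 C/s


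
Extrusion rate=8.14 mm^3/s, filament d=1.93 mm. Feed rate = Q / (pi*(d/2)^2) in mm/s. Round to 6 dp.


A = pi*(1.93/2)^2 = 2.92553
v = 8.14 / 2.92553 = 2.782402 mm/s


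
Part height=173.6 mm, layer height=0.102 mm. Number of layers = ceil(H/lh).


Layers = ceil(173.6/0.102) = 1702


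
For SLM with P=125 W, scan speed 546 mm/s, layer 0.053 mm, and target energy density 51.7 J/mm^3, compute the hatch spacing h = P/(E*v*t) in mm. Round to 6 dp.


h = 125 / (51.7*546*0.053) = 0.083551 mm


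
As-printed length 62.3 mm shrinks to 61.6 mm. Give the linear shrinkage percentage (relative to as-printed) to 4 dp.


Shrinkage = ((62.3-61.6)/62.3)*100 = 1.1236 %


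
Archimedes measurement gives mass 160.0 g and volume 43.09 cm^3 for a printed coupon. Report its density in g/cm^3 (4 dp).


rho = 160.0 / 43.09 = 3.7132 g/cm^3


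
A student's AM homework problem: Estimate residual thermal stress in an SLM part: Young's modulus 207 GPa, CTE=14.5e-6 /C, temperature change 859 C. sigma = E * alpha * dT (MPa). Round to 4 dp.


sigma = 207*1000 * 14.5e-6 * 859 = 2578.2885 MPa


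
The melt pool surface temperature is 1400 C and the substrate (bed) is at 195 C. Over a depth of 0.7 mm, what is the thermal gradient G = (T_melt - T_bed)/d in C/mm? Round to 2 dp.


G = (1400-195)/0.7 = 1721.43 C/mm


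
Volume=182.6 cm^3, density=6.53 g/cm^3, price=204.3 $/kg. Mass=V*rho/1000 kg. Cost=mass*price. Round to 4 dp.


Mass = 182.6*6.53/1000 = 1.192378 kg
Cost = 1.192378 * 204.3 = 243.6028 $


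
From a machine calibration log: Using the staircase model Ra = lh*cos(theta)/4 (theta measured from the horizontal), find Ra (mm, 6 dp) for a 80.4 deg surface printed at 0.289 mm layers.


Ra = 0.289 * cos(80.4) / 4 = 0.012049 mm


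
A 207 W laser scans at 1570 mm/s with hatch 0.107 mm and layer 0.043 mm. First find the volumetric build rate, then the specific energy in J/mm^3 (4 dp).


Build rate = 1570 * 0.107 * 0.043 = 7.22357 mm^3/s
SE = 207 / 7.22357 = 28.6562 J/mm^3


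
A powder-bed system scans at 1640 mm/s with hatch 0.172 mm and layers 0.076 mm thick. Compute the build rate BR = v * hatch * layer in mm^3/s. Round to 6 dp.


Rate = 1640 * 0.172 * 0.076 = 21.43808 mm^3/s
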